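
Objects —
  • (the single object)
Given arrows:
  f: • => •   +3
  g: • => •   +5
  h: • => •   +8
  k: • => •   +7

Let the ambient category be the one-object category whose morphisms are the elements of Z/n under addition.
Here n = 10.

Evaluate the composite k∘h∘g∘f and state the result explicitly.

  0 +3≡3 +5≡8 +8≡6 +7≡3  (mod 10)
result: +3

Answer: +3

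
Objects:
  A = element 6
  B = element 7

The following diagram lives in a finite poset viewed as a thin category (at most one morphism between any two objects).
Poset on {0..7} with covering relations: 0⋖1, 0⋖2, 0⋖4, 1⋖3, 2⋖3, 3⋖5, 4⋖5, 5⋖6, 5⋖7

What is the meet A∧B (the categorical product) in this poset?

Answer: A∧B = 5

Derivation:
Common predecessors of 6,7: {0,1,2,3,4,5}
  0 ≤ 5
  1 ≤ 5
  2 ≤ 5
  3 ≤ 5
  4 ≤ 5
  5 ≤ 5
glb = 5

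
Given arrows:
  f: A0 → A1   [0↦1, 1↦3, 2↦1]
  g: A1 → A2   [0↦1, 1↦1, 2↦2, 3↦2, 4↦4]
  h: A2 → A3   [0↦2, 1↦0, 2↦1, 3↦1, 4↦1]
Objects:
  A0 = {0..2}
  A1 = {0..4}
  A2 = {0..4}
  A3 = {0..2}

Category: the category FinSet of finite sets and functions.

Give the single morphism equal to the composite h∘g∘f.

  0 f→1 g→1 h→0
  1 f→3 g→2 h→1
  2 f→1 g→1 h→0
composite: [0↦0, 1↦1, 2↦0]

Answer: [0↦0, 1↦1, 2↦0]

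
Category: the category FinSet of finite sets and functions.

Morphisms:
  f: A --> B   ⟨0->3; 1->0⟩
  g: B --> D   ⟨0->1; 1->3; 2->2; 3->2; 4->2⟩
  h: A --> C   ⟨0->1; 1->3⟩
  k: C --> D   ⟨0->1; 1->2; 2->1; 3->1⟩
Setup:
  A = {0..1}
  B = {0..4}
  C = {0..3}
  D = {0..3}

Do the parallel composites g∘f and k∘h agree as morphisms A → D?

Along f;g (path 1):
  0 f-->3 g-->2
  1 f-->0 g-->1
  result₁ = ⟨0->2; 1->1⟩
Along h;k (path 2):
  0 h-->1 k-->2
  1 h-->3 k-->1
  result₂ = ⟨0->2; 1->1⟩
Equal? equal; square commutes

Answer: COMMUTES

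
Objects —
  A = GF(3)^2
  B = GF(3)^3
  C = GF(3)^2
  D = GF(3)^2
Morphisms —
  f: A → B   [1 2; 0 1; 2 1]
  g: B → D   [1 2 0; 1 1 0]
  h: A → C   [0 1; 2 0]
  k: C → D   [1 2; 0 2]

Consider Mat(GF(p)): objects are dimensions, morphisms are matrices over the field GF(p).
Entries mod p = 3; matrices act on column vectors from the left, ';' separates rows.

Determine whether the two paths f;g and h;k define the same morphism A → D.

Answer: COMMUTES

Derivation:
1) trace f;g:
  e0=⟨1,0⟩ f→⟨1,0,2⟩ g→⟨1,1⟩
  e1=⟨0,1⟩ f→⟨2,1,1⟩ g→⟨1,0⟩
  result₁ = [1 1; 1 0]
2) trace h;k:
  e0=⟨1,0⟩ h→⟨0,2⟩ k→⟨1,1⟩
  e1=⟨0,1⟩ h→⟨1,0⟩ k→⟨1,0⟩
  result₂ = [1 1; 1 0]
Equal? same morphism ✓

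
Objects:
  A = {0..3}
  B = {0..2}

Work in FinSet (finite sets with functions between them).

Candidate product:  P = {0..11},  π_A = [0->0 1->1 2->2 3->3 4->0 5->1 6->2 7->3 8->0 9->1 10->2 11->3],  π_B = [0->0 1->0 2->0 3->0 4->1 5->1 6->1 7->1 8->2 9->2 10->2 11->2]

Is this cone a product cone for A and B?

Answer: VALID PRODUCT

Derivation:
|A|·|B| = 4·3 = 12;  |P| = 12
Check the pairing map k ↦ (π_A(k), π_B(k)):
  0 -> (0,0)
  1 -> (1,0)
  2 -> (2,0)
  3 -> (3,0)
  4 -> (0,1)
  5 -> (1,1)
  6 -> (2,1)
  7 -> (3,1)
  8 -> (0,2)
  9 -> (1,2)
  10 -> (2,2)
  11 -> (3,2)
distinct pairs in image: 12 / 12 needed
  → bijection onto A×B; projections well-typed.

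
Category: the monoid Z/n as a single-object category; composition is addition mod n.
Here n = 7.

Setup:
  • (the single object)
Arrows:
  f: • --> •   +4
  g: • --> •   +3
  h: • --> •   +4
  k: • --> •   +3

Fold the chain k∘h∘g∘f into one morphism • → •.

Answer: +0

Derivation:
  0 +4≡4 +3≡0 +4≡4 +3≡0  (mod 7)
result: +0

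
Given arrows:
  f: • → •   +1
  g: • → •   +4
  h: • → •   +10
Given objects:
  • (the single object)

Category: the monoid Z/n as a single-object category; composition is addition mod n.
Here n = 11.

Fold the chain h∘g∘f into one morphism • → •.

Answer: +4

Trace:
  0 +1≡1 +4≡5 +10≡4  (mod 11)
result: +4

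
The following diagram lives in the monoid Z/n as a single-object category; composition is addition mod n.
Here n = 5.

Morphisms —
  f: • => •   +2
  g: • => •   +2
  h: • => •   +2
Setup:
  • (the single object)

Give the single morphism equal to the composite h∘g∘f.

Answer: +1

Derivation:
  0 +2≡2 +2≡4 +2≡1  (mod 5)
composite: +1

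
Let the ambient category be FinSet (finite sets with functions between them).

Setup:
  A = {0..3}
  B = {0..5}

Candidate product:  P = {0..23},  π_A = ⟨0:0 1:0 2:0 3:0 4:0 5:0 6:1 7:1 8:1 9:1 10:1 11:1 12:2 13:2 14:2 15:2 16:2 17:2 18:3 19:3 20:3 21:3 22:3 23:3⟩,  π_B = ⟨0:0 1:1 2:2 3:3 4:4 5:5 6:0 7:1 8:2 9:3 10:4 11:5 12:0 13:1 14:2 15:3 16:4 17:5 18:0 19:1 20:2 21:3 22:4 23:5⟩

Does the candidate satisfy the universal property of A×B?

|A|·|B| = 4·6 = 24;  |P| = 24
Check the pairing map k ↦ (π_A(k), π_B(k)):
  0 : (0,0)
  1 : (0,1)
  2 : (0,2)
  3 : (0,3)
  4 : (0,4)
  5 : (0,5)
  6 : (1,0)
  7 : (1,1)
  8 : (1,2)
  9 : (1,3)
  10 : (1,4)
  11 : (1,5)
  12 : (2,0)
  13 : (2,1)
  14 : (2,2)
  15 : (2,3)
  16 : (2,4)
  17 : (2,5)
  18 : (3,0)
  19 : (3,1)
  20 : (3,2)
  21 : (3,3)
  22 : (3,4)
  23 : (3,5)
distinct pairs in image: 24 / 24 needed
  → bijection onto A×B; projections well-typed.

Answer: VALID PRODUCT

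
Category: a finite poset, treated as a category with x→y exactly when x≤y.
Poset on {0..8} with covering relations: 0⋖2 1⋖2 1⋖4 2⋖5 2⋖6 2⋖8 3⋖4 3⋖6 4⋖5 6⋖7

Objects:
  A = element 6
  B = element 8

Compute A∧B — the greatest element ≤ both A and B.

Common predecessors of 6,8: {0,1,2}
  0 ≤ 2
  1 ≤ 2
  2 ≤ 2
glb = 2

Answer: A∧B = 2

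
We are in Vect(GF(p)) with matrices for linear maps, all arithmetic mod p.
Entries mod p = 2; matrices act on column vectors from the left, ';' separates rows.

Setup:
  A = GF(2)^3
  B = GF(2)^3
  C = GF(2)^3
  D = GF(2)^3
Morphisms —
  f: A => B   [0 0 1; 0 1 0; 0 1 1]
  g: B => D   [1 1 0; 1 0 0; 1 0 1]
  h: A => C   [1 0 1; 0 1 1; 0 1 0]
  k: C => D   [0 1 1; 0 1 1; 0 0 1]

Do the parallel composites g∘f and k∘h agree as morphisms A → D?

Along f;g (path 1):
  e0=⟨1,0,0⟩ f=>⟨0,0,0⟩ g=>⟨0,0,0⟩
  e1=⟨0,1,0⟩ f=>⟨0,1,1⟩ g=>⟨1,0,1⟩
  e2=⟨0,0,1⟩ f=>⟨1,0,1⟩ g=>⟨1,1,0⟩
  ⟦path⟧₁ = [0 1 1; 0 0 1; 0 1 0]
Along h;k (path 2):
  e0=⟨1,0,0⟩ h=>⟨1,0,0⟩ k=>⟨0,0,0⟩
  e1=⟨0,1,0⟩ h=>⟨0,1,1⟩ k=>⟨0,0,1⟩
  e2=⟨0,0,1⟩ h=>⟨1,1,0⟩ k=>⟨1,1,0⟩
  ⟦path⟧₂ = [0 0 1; 0 0 1; 0 1 0]
Equal? NO — does not commute

Answer: DOES NOT COMMUTE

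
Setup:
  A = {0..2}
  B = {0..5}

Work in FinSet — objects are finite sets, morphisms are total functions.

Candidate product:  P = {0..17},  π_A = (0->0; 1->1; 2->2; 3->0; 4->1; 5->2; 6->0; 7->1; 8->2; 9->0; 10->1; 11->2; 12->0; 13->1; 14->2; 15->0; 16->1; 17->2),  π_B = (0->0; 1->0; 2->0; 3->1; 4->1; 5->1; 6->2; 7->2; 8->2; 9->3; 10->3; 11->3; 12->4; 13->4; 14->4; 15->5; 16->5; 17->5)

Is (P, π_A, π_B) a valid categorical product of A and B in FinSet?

|A|·|B| = 3·6 = 18;  |P| = 18
Check the pairing map k ↦ (π_A(k), π_B(k)):
  0 -> (0,0)
  1 -> (1,0)
  2 -> (2,0)
  3 -> (0,1)
  4 -> (1,1)
  5 -> (2,1)
  6 -> (0,2)
  7 -> (1,2)
  8 -> (2,2)
  9 -> (0,3)
  10 -> (1,3)
  11 -> (2,3)
  12 -> (0,4)
  13 -> (1,4)
  14 -> (2,4)
  15 -> (0,5)
  16 -> (1,5)
  17 -> (2,5)
distinct pairs in image: 18 / 18 needed
  → bijection onto A×B; projections well-typed.

Answer: VALID PRODUCT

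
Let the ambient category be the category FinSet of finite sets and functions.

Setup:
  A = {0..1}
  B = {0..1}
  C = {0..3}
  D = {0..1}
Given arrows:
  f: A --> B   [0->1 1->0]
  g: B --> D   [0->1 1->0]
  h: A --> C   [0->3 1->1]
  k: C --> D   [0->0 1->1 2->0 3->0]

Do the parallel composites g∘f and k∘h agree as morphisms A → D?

Along f;g (path 1):
  0 f-->1 g-->0
  1 f-->0 g-->1
  composite₁ = [0->0 1->1]
Along h;k (path 2):
  0 h-->3 k-->0
  1 h-->1 k-->1
  composite₂ = [0->0 1->1]
Equal? same morphism ✓

Answer: COMMUTES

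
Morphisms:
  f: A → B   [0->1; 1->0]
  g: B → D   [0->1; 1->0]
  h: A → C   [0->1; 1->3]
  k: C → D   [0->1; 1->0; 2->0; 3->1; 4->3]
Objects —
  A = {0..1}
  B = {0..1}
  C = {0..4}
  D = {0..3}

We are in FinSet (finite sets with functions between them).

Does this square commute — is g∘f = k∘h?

Answer: COMMUTES

Derivation:
Along f;g (path 1):
  0 f→1 g→0
  1 f→0 g→1
  ⟦path⟧₁ = [0->0; 1->1]
Along h;k (path 2):
  0 h→1 k→0
  1 h→3 k→1
  ⟦path⟧₂ = [0->0; 1->1]
Equal? YES — commutes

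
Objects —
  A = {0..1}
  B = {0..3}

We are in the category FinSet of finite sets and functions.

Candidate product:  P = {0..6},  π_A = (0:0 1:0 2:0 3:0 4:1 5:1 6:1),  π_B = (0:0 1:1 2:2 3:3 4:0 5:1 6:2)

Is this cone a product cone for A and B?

Answer: NOT A VALID PRODUCT — |P|=7 ≠ |A|·|B|=8

Derivation:
|A|·|B| = 2·4 = 8;  |P| = 7
  → cardinalities differ; no bijection possible.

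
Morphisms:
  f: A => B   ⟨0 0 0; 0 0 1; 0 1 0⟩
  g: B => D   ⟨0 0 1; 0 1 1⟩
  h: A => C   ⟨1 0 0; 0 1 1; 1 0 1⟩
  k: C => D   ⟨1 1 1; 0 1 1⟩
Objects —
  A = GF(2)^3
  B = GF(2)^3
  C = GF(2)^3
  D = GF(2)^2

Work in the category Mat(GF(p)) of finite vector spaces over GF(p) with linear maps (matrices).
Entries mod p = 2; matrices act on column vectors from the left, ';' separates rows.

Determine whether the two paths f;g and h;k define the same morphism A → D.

Answer: DOES NOT COMMUTE

Derivation:
1) trace f;g:
  e0=[1,0,0] f=>[0,0,0] g=>[0,0]
  e1=[0,1,0] f=>[0,0,1] g=>[1,1]
  e2=[0,0,1] f=>[0,1,0] g=>[0,1]
  result₁ = ⟨0 1 0; 0 1 1⟩
2) trace h;k:
  e0=[1,0,0] h=>[1,0,1] k=>[0,1]
  e1=[0,1,0] h=>[0,1,0] k=>[1,1]
  e2=[0,0,1] h=>[0,1,1] k=>[0,0]
  result₂ = ⟨0 1 0; 1 1 0⟩
Equal? differ; not commutative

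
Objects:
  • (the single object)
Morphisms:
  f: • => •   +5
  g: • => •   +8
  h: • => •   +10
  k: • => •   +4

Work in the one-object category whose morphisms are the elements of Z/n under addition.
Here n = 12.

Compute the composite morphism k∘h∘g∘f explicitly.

Answer: +3

Trace:
  0 +5≡5 +8≡1 +10≡11 +4≡3  (mod 12)
⟦path⟧: +3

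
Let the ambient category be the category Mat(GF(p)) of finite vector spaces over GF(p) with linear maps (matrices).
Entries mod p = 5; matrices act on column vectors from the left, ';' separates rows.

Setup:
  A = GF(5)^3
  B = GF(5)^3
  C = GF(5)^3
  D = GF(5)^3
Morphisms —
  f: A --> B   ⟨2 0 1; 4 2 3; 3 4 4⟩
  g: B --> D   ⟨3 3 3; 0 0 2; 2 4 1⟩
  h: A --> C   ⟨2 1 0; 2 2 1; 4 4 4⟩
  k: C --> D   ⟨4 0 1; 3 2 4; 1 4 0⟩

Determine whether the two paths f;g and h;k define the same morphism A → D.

Along f;g (path 1):
  e0=⟨1,0,0⟩ f-->⟨2,4,3⟩ g-->⟨2,1,3⟩
  e1=⟨0,1,0⟩ f-->⟨0,2,4⟩ g-->⟨3,3,2⟩
  e2=⟨0,0,1⟩ f-->⟨1,3,4⟩ g-->⟨4,3,3⟩
  result₁ = ⟨2 3 4; 1 3 3; 3 2 3⟩
Along h;k (path 2):
  e0=⟨1,0,0⟩ h-->⟨2,2,4⟩ k-->⟨2,1,0⟩
  e1=⟨0,1,0⟩ h-->⟨1,2,4⟩ k-->⟨3,3,4⟩
  e2=⟨0,0,1⟩ h-->⟨0,1,4⟩ k-->⟨4,3,4⟩
  result₂ = ⟨2 3 4; 1 3 3; 0 4 4⟩
Equal? differ; not commutative

Answer: DOES NOT COMMUTE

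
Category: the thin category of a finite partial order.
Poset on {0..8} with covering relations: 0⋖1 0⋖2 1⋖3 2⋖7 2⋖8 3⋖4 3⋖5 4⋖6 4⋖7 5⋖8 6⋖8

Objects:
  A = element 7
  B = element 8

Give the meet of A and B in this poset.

Answer: NO MEET EXISTS

Trace:
Common predecessors of 7,8: {0,1,2,3,4}
  maximal lower bounds 2 and 4 are incomparable: neither 2≤4 nor 4≤2
→ no greatest lower bound exists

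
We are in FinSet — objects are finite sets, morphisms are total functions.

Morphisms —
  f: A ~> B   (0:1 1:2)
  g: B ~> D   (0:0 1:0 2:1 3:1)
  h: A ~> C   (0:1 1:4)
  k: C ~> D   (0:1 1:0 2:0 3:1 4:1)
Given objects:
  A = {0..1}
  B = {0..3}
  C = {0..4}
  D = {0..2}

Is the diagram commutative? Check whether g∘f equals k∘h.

1) trace f;g:
  0 f~>1 g~>0
  1 f~>2 g~>1
  composite₁ = (0:0 1:1)
2) trace h;k:
  0 h~>1 k~>0
  1 h~>4 k~>1
  composite₂ = (0:0 1:1)
Equal? YES — commutes

Answer: COMMUTES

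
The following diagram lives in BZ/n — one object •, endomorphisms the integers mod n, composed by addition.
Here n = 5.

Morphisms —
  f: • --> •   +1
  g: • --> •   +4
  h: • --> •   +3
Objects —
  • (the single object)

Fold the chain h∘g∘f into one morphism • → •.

Answer: +3

Derivation:
  0 +1≡1 +4≡0 +3≡3  (mod 5)
composite: +3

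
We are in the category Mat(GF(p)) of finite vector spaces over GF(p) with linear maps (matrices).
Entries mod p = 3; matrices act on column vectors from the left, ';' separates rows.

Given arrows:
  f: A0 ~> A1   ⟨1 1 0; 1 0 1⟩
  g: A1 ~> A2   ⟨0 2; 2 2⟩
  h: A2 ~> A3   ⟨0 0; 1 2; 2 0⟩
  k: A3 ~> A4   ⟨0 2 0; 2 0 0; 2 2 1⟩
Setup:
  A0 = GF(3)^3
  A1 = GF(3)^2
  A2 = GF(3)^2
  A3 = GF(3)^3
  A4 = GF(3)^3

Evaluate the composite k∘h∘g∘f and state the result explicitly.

Answer: ⟨2 2 0; 0 0 0; 0 2 1⟩

Derivation:
  e0=⟨1,0,0⟩ f~>⟨1,1⟩ g~>⟨2,1⟩ h~>⟨0,1,1⟩ k~>⟨2,0,0⟩
  e1=⟨0,1,0⟩ f~>⟨1,0⟩ g~>⟨0,2⟩ h~>⟨0,1,0⟩ k~>⟨2,0,2⟩
  e2=⟨0,0,1⟩ f~>⟨0,1⟩ g~>⟨2,2⟩ h~>⟨0,0,1⟩ k~>⟨0,0,1⟩
composite: ⟨2 2 0; 0 0 0; 0 2 1⟩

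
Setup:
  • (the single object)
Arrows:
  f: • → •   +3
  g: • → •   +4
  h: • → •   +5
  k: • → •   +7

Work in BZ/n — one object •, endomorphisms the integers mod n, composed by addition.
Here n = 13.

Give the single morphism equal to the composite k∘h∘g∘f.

  0 +3≡3 +4≡7 +5≡12 +7≡6  (mod 13)
result: +6

Answer: +6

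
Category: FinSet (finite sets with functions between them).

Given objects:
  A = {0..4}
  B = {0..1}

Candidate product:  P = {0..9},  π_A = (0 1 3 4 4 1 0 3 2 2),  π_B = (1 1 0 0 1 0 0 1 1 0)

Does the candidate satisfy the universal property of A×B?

Answer: VALID PRODUCT

Derivation:
|A|·|B| = 5·2 = 10;  |P| = 10
Check the pairing map k ↦ (π_A(k), π_B(k)):
  0 : (0,1)
  1 : (1,1)
  2 : (3,0)
  3 : (4,0)
  4 : (4,1)
  5 : (1,0)
  6 : (0,0)
  7 : (3,1)
  8 : (2,1)
  9 : (2,0)
distinct pairs in image: 10 / 10 needed
  → bijection onto A×B; projections well-typed.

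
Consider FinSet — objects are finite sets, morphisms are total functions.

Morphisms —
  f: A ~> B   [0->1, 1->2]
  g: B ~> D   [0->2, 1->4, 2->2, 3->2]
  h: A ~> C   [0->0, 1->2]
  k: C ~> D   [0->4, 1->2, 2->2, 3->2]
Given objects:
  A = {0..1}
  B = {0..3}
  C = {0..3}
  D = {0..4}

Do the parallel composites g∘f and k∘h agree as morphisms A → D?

Answer: COMMUTES

Trace:
Along f;g (path 1):
  0 f~>1 g~>4
  1 f~>2 g~>2
  ⟦path⟧₁ = [0->4, 1->2]
Along h;k (path 2):
  0 h~>0 k~>4
  1 h~>2 k~>2
  ⟦path⟧₂ = [0->4, 1->2]
Equal? YES — commutes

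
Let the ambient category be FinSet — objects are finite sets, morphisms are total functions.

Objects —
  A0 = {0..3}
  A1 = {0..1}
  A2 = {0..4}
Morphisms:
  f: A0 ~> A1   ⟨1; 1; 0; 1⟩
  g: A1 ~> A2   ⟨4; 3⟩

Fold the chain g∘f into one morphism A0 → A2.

Answer: ⟨3; 3; 4; 3⟩

Derivation:
  0 f~>1 g~>3
  1 f~>1 g~>3
  2 f~>0 g~>4
  3 f~>1 g~>3
result: ⟨3; 3; 4; 3⟩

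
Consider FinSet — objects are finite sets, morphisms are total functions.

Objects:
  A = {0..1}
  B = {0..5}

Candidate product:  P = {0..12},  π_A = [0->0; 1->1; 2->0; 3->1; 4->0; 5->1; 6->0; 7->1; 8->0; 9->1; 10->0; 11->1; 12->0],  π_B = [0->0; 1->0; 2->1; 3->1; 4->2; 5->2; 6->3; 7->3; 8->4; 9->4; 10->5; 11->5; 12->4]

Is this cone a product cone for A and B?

Answer: NOT A VALID PRODUCT — |P|=13 ≠ |A|·|B|=12

Trace:
|A|·|B| = 2·6 = 12;  |P| = 13
  → cardinalities differ; no bijection possible.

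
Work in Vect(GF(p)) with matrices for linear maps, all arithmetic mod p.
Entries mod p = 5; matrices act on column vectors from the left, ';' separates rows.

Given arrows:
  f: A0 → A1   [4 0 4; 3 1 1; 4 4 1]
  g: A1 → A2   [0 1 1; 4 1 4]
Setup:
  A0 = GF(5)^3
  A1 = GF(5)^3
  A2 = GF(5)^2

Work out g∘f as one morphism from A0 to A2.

  e0=[1,0,0] f→[4,3,4] g→[2,0]
  e1=[0,1,0] f→[0,1,4] g→[0,2]
  e2=[0,0,1] f→[4,1,1] g→[2,1]
composite: [2 0 2; 0 2 1]

Answer: [2 0 2; 0 2 1]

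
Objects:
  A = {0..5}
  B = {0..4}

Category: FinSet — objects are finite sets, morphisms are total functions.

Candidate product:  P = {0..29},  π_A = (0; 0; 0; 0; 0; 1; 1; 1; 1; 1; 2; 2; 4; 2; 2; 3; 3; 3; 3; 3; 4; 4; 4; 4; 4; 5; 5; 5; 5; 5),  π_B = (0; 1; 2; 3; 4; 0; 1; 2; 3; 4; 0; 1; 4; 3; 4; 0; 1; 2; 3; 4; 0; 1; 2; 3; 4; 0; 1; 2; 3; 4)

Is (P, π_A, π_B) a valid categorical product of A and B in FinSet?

|A|·|B| = 6·5 = 30;  |P| = 30
Check the pairing map k ↦ (π_A(k), π_B(k)):
  0 -> (0,0)
  1 -> (0,1)
  2 -> (0,2)
  3 -> (0,3)
  4 -> (0,4)
  5 -> (1,0)
  6 -> (1,1)
  7 -> (1,2)
  8 -> (1,3)
  9 -> (1,4)
  10 -> (2,0)
  11 -> (2,1)
  12 -> (4,4)
  13 -> (2,3)
  14 -> (2,4)
  15 -> (3,0)
  16 -> (3,1)
  17 -> (3,2)
  18 -> (3,3)
  19 -> (3,4)
  20 -> (4,0)
  21 -> (4,1)
  22 -> (4,2)
  23 -> (4,3)
  24 -> (4,4)  ✗ repeats pair of k=12
  25 -> (5,0)
  26 -> (5,1)
  27 -> (5,2)
  28 -> (5,3)
  29 -> (5,4)
distinct pairs in image: 29 / 30 needed
  → (4,4) hit at k=12 and k=24

Answer: NOT A VALID PRODUCT — duplicate pair at indices 24,12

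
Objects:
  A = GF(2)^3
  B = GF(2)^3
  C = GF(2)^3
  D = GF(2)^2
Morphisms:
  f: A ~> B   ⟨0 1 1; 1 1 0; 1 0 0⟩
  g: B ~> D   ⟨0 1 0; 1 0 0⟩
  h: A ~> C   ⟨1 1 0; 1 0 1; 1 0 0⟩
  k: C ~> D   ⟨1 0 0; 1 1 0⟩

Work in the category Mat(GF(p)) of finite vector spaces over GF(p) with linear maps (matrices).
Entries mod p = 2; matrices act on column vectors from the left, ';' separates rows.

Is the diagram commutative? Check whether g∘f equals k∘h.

Answer: COMMUTES

Derivation:
Path 1 = f;g:
  e0=[1,0,0] f~>[0,1,1] g~>[1,0]
  e1=[0,1,0] f~>[1,1,0] g~>[1,1]
  e2=[0,0,1] f~>[1,0,0] g~>[0,1]
  composite₁ = ⟨1 1 0; 0 1 1⟩
Path 2 = h;k:
  e0=[1,0,0] h~>[1,1,1] k~>[1,0]
  e1=[0,1,0] h~>[1,0,0] k~>[1,1]
  e2=[0,0,1] h~>[0,1,0] k~>[0,1]
  composite₂ = ⟨1 1 0; 0 1 1⟩
Equal? equal; square commutes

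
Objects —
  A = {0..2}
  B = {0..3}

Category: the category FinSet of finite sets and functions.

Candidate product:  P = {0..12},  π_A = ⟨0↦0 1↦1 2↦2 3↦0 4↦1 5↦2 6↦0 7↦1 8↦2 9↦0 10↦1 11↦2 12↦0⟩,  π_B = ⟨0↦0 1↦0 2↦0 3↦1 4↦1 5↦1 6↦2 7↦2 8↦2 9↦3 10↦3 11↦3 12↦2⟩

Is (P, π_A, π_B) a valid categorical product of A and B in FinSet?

|A|·|B| = 3·4 = 12;  |P| = 13
  → cardinalities differ; no bijection possible.

Answer: NOT A VALID PRODUCT — |P|=13 ≠ |A|·|B|=12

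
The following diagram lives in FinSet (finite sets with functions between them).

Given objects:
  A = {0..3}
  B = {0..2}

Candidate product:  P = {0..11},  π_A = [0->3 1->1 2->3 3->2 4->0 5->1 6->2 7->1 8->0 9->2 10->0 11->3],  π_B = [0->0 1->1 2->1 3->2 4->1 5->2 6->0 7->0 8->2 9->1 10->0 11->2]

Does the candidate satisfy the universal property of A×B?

|A|·|B| = 4·3 = 12;  |P| = 12
Check the pairing map k ↦ (π_A(k), π_B(k)):
  0 -> (3,0)
  1 -> (1,1)
  2 -> (3,1)
  3 -> (2,2)
  4 -> (0,1)
  5 -> (1,2)
  6 -> (2,0)
  7 -> (1,0)
  8 -> (0,2)
  9 -> (2,1)
  10 -> (0,0)
  11 -> (3,2)
distinct pairs in image: 12 / 12 needed
  → bijection onto A×B; projections well-typed.

Answer: VALID PRODUCT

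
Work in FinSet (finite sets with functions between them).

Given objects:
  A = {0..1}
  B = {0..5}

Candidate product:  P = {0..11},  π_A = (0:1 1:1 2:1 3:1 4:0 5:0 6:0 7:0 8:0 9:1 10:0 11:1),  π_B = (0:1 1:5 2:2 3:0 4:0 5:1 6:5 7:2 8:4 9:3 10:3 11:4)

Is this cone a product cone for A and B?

|A|·|B| = 2·6 = 12;  |P| = 12
Check the pairing map k ↦ (π_A(k), π_B(k)):
  0 : (1,1)
  1 : (1,5)
  2 : (1,2)
  3 : (1,0)
  4 : (0,0)
  5 : (0,1)
  6 : (0,5)
  7 : (0,2)
  8 : (0,4)
  9 : (1,3)
  10 : (0,3)
  11 : (1,4)
distinct pairs in image: 12 / 12 needed
  → bijection onto A×B; projections well-typed.

Answer: VALID PRODUCT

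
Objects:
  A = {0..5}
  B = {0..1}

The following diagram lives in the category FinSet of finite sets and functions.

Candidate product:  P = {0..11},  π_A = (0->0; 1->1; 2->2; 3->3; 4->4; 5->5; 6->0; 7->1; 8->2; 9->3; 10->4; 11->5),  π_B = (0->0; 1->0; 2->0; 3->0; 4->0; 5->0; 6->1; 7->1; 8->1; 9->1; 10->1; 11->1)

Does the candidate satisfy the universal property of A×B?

Answer: VALID PRODUCT

Trace:
|A|·|B| = 6·2 = 12;  |P| = 12
Check the pairing map k ↦ (π_A(k), π_B(k)):
  0 -> (0,0)
  1 -> (1,0)
  2 -> (2,0)
  3 -> (3,0)
  4 -> (4,0)
  5 -> (5,0)
  6 -> (0,1)
  7 -> (1,1)
  8 -> (2,1)
  9 -> (3,1)
  10 -> (4,1)
  11 -> (5,1)
distinct pairs in image: 12 / 12 needed
  → bijection onto A×B; projections well-typed.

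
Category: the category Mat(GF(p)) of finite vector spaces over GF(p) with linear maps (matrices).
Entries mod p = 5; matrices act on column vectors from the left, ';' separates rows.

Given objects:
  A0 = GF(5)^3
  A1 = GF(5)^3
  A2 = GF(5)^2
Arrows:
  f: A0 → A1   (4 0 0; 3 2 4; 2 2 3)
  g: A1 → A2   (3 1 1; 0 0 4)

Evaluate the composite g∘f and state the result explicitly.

  e0=[1,0,0] f→[4,3,2] g→[2,3]
  e1=[0,1,0] f→[0,2,2] g→[4,3]
  e2=[0,0,1] f→[0,4,3] g→[2,2]
composite: (2 4 2; 3 3 2)

Answer: (2 4 2; 3 3 2)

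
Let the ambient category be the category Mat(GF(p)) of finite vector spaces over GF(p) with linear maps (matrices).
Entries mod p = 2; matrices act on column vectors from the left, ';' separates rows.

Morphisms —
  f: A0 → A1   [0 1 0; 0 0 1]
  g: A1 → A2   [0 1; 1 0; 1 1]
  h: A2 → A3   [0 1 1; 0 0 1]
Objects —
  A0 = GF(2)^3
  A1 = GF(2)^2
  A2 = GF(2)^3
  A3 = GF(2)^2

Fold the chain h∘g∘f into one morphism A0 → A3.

  e0=[1,0,0] f→[0,0] g→[0,0,0] h→[0,0]
  e1=[0,1,0] f→[1,0] g→[0,1,1] h→[0,1]
  e2=[0,0,1] f→[0,1] g→[1,0,1] h→[1,1]
composite: [0 0 1; 0 1 1]

Answer: [0 0 1; 0 1 1]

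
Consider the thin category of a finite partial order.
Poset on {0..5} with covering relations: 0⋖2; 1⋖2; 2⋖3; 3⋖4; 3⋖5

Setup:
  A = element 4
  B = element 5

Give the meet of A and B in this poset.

Common predecessors of 4,5: {0,1,2,3}
  0 <= 3
  1 <= 3
  2 <= 3
  3 <= 3
glb = 3

Answer: A∧B = 3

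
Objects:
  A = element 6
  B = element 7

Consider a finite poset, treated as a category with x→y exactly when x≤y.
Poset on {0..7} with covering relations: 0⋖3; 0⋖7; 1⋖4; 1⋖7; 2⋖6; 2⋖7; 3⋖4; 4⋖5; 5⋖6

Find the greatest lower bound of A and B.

Lower bounds of A=6 and B=7: {0,1,2}
  maximal lower bounds 0 and 1 are incomparable: neither 0⊑1 nor 1⊑0
→ no greatest lower bound exists

Answer: NO MEET EXISTS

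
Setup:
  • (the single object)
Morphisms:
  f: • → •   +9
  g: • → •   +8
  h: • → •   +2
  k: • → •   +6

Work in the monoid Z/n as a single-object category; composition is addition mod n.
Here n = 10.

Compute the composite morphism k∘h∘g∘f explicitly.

  0 +9≡9 +8≡7 +2≡9 +6≡5  (mod 10)
composite: +5

Answer: +5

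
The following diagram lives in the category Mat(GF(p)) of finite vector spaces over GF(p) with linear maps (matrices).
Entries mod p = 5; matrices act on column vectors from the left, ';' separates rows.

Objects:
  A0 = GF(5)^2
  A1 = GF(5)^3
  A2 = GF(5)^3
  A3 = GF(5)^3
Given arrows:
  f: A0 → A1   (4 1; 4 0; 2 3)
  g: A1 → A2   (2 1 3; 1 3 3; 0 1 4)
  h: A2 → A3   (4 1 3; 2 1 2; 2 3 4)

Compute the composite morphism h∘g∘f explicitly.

  e0=⟨1,0⟩ f→⟨4,4,2⟩ g→⟨3,2,2⟩ h→⟨0,2,0⟩
  e1=⟨0,1⟩ f→⟨1,0,3⟩ g→⟨1,0,2⟩ h→⟨0,1,0⟩
composite: (0 0; 2 1; 0 0)

Answer: (0 0; 2 1; 0 0)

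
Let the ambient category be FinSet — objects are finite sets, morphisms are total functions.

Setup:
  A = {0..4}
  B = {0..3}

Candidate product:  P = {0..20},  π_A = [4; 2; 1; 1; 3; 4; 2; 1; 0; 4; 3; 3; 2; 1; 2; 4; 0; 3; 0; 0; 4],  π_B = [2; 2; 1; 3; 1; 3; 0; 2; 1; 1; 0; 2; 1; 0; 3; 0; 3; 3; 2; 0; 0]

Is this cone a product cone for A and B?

|A|·|B| = 5·4 = 20;  |P| = 21
  → cardinalities differ; no bijection possible.

Answer: NOT A VALID PRODUCT — |P|=21 ≠ |A|·|B|=20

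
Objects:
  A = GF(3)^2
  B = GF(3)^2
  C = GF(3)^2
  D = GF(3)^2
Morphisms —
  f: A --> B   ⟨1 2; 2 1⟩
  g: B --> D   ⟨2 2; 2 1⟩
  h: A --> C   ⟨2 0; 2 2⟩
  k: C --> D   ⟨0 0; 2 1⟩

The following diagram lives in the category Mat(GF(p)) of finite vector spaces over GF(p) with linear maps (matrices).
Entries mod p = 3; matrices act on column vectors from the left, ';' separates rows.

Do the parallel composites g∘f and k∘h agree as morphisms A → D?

Along f;g (path 1):
  e0=⟨1,0⟩ f-->⟨1,2⟩ g-->⟨0,1⟩
  e1=⟨0,1⟩ f-->⟨2,1⟩ g-->⟨0,2⟩
  ⟦path⟧₁ = ⟨0 0; 1 2⟩
Along h;k (path 2):
  e0=⟨1,0⟩ h-->⟨2,2⟩ k-->⟨0,0⟩
  e1=⟨0,1⟩ h-->⟨0,2⟩ k-->⟨0,2⟩
  ⟦path⟧₂ = ⟨0 0; 0 2⟩
Equal? NO — does not commute

Answer: DOES NOT COMMUTE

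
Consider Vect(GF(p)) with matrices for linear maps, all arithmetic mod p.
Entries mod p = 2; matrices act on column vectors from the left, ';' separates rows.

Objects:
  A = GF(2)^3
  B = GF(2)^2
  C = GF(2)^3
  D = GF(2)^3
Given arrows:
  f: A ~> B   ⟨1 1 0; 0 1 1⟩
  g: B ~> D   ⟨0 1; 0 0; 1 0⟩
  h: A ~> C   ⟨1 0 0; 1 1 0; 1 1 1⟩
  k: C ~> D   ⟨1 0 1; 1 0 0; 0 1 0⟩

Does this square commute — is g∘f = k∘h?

Answer: DOES NOT COMMUTE

Trace:
Path 1 = f;g:
  e0=[1,0,0] f~>[1,0] g~>[0,0,1]
  e1=[0,1,0] f~>[1,1] g~>[1,0,1]
  e2=[0,0,1] f~>[0,1] g~>[1,0,0]
  result₁ = ⟨0 1 1; 0 0 0; 1 1 0⟩
Path 2 = h;k:
  e0=[1,0,0] h~>[1,1,1] k~>[0,1,1]
  e1=[0,1,0] h~>[0,1,1] k~>[1,0,1]
  e2=[0,0,1] h~>[0,0,1] k~>[1,0,0]
  result₂ = ⟨0 1 1; 1 0 0; 1 1 0⟩
Equal? differ; not commutative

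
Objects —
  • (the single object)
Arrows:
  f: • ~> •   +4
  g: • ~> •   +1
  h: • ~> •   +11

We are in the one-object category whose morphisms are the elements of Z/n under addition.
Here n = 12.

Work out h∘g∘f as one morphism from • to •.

  0 +4≡4 +1≡5 +11≡4  (mod 12)
result: +4

Answer: +4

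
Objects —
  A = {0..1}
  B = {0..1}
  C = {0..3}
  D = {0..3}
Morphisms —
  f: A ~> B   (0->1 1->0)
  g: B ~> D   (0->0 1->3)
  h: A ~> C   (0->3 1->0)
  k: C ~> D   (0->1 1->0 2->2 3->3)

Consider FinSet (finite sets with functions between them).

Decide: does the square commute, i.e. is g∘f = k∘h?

Answer: DOES NOT COMMUTE

Work:
Along f;g (path 1):
  0 f~>1 g~>3
  1 f~>0 g~>0
  composite₁ = (0->3 1->0)
Along h;k (path 2):
  0 h~>3 k~>3
  1 h~>0 k~>1
  composite₂ = (0->3 1->1)
Equal? distinct morphisms ✗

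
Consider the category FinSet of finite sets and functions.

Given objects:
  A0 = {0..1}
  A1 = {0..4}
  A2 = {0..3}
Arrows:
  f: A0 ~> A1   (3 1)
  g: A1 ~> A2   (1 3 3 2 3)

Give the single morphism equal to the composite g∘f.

  0 f~>3 g~>2
  1 f~>1 g~>3
composite: (2 3)

Answer: (2 3)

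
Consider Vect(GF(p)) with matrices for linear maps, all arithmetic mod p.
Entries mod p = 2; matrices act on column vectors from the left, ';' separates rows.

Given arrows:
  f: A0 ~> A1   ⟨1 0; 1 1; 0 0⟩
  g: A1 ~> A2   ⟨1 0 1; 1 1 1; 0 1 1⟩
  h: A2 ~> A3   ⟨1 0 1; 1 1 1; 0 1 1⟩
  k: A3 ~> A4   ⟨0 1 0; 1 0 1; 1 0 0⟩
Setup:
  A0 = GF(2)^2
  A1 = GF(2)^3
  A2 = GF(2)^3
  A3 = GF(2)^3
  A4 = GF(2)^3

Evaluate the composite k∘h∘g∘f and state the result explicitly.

Answer: ⟨0 0; 1 1; 0 1⟩

Work:
  e0=⟨1,0⟩ f~>⟨1,1,0⟩ g~>⟨1,0,1⟩ h~>⟨0,0,1⟩ k~>⟨0,1,0⟩
  e1=⟨0,1⟩ f~>⟨0,1,0⟩ g~>⟨0,1,1⟩ h~>⟨1,0,0⟩ k~>⟨0,1,1⟩
composite: ⟨0 0; 1 1; 0 1⟩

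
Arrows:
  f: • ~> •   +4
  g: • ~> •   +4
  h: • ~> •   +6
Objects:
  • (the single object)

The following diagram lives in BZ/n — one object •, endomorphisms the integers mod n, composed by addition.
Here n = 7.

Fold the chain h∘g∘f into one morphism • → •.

  0 +4≡4 +4≡1 +6≡0  (mod 7)
result: +0

Answer: +0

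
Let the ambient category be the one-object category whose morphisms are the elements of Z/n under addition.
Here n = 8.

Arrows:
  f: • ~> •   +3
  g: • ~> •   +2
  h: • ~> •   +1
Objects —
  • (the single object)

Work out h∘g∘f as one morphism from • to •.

Answer: +6

Derivation:
  0 +3≡3 +2≡5 +1≡6  (mod 8)
composite: +6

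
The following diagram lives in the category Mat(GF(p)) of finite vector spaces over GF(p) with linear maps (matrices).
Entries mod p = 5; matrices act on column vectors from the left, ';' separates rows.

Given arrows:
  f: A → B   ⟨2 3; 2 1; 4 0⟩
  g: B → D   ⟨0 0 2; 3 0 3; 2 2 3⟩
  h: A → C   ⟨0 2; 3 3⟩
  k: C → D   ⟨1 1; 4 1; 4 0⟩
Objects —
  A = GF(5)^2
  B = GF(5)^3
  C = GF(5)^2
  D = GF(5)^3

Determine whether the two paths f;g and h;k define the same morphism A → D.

Answer: DOES NOT COMMUTE

Derivation:
1) trace f;g:
  e0=(1,0) f→(2,2,4) g→(3,3,0)
  e1=(0,1) f→(3,1,0) g→(0,4,3)
  result₁ = ⟨3 0; 3 4; 0 3⟩
2) trace h;k:
  e0=(1,0) h→(0,3) k→(3,3,0)
  e1=(0,1) h→(2,3) k→(0,1,3)
  result₂ = ⟨3 0; 3 1; 0 3⟩
Equal? NO — does not commute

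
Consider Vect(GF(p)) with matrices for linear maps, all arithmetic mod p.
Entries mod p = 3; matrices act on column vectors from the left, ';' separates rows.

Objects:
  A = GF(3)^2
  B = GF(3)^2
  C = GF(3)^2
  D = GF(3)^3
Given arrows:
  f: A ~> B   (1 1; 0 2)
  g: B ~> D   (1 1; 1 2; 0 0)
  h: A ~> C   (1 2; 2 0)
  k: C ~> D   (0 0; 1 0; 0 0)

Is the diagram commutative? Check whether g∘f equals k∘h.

1) trace f;g:
  e0=(1,0) f~>(1,0) g~>(1,1,0)
  e1=(0,1) f~>(1,2) g~>(0,2,0)
  ⟦path⟧₁ = (1 0; 1 2; 0 0)
2) trace h;k:
  e0=(1,0) h~>(1,2) k~>(0,1,0)
  e1=(0,1) h~>(2,0) k~>(0,2,0)
  ⟦path⟧₂ = (0 0; 1 2; 0 0)
Equal? NO — does not commute

Answer: DOES NOT COMMUTE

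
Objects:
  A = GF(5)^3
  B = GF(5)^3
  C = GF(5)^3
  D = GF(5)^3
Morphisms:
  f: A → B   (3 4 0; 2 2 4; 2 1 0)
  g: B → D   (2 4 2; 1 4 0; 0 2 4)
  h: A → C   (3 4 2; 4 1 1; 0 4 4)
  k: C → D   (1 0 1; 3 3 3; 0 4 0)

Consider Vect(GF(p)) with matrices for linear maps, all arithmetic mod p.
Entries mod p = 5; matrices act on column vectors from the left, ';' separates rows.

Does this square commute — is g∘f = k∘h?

Answer: DOES NOT COMMUTE

Work:
Along f;g (path 1):
  e0=(1,0,0) f→(3,2,2) g→(3,1,2)
  e1=(0,1,0) f→(4,2,1) g→(3,2,3)
  e2=(0,0,1) f→(0,4,0) g→(1,1,3)
  ⟦path⟧₁ = (3 3 1; 1 2 1; 2 3 3)
Along h;k (path 2):
  e0=(1,0,0) h→(3,4,0) k→(3,1,1)
  e1=(0,1,0) h→(4,1,4) k→(3,2,4)
  e2=(0,0,1) h→(2,1,4) k→(1,1,4)
  ⟦path⟧₂ = (3 3 1; 1 2 1; 1 4 4)
Equal? NO — does not commute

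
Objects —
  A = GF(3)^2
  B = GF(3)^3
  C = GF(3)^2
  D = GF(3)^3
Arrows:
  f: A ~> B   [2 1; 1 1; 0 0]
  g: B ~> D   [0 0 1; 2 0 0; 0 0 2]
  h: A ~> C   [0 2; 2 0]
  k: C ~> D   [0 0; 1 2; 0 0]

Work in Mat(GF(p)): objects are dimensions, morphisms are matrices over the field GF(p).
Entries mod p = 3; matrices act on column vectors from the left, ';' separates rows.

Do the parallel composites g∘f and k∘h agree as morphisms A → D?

Answer: COMMUTES

Derivation:
Path 1 = f;g:
  e0=⟨1,0⟩ f~>⟨2,1,0⟩ g~>⟨0,1,0⟩
  e1=⟨0,1⟩ f~>⟨1,1,0⟩ g~>⟨0,2,0⟩
  ⟦path⟧₁ = [0 0; 1 2; 0 0]
Path 2 = h;k:
  e0=⟨1,0⟩ h~>⟨0,2⟩ k~>⟨0,1,0⟩
  e1=⟨0,1⟩ h~>⟨2,0⟩ k~>⟨0,2,0⟩
  ⟦path⟧₂ = [0 0; 1 2; 0 0]
Equal? equal; square commutes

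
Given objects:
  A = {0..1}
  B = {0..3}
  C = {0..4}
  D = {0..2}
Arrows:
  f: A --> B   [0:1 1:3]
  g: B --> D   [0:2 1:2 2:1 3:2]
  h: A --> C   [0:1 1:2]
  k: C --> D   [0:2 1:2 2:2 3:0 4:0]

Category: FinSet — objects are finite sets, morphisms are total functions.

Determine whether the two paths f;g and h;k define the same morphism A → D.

Answer: COMMUTES

Derivation:
Path 1 = f;g:
  0 f-->1 g-->2
  1 f-->3 g-->2
  result₁ = [0:2 1:2]
Path 2 = h;k:
  0 h-->1 k-->2
  1 h-->2 k-->2
  result₂ = [0:2 1:2]
Equal? YES — commutes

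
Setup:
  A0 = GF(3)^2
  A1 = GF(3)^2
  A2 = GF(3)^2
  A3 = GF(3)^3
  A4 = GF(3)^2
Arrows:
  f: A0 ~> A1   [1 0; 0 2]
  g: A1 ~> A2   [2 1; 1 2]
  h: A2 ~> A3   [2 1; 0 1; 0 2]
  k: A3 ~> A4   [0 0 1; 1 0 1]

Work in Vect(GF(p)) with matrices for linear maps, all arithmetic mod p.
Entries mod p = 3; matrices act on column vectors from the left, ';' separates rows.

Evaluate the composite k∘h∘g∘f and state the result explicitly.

  e0=⟨1,0⟩ f~>⟨1,0⟩ g~>⟨2,1⟩ h~>⟨2,1,2⟩ k~>⟨2,1⟩
  e1=⟨0,1⟩ f~>⟨0,2⟩ g~>⟨2,1⟩ h~>⟨2,1,2⟩ k~>⟨2,1⟩
result: [2 2; 1 1]

Answer: [2 2; 1 1]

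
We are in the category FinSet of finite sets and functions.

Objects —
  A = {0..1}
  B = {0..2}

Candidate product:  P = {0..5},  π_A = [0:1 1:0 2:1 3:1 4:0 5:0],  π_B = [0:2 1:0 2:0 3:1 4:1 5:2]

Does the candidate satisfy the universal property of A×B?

Answer: VALID PRODUCT

Work:
|A|·|B| = 2·3 = 6;  |P| = 6
Check the pairing map k ↦ (π_A(k), π_B(k)):
  0 : (1,2)
  1 : (0,0)
  2 : (1,0)
  3 : (1,1)
  4 : (0,1)
  5 : (0,2)
distinct pairs in image: 6 / 6 needed
  → bijection onto A×B; projections well-typed.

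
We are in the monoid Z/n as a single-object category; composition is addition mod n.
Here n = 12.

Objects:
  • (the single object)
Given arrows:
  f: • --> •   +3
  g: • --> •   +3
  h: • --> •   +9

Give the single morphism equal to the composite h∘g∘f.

  0 +3≡3 +3≡6 +9≡3  (mod 12)
⟦path⟧: +3

Answer: +3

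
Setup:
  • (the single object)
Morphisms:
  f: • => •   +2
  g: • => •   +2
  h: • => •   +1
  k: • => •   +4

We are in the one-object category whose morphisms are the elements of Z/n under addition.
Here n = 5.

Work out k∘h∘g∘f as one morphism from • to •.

  0 +2≡2 +2≡4 +1≡0 +4≡4  (mod 5)
result: +4

Answer: +4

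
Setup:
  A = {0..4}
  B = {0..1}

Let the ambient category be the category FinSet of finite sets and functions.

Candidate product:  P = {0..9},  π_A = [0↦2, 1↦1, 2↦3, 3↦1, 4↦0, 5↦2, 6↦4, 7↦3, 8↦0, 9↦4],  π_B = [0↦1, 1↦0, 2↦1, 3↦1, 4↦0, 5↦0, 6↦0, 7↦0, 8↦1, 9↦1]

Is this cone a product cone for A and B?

Answer: VALID PRODUCT

Derivation:
|A|·|B| = 5·2 = 10;  |P| = 10
Check the pairing map k ↦ (π_A(k), π_B(k)):
  0 ↦ (2,1)
  1 ↦ (1,0)
  2 ↦ (3,1)
  3 ↦ (1,1)
  4 ↦ (0,0)
  5 ↦ (2,0)
  6 ↦ (4,0)
  7 ↦ (3,0)
  8 ↦ (0,1)
  9 ↦ (4,1)
distinct pairs in image: 10 / 10 needed
  → bijection onto A×B; projections well-typed.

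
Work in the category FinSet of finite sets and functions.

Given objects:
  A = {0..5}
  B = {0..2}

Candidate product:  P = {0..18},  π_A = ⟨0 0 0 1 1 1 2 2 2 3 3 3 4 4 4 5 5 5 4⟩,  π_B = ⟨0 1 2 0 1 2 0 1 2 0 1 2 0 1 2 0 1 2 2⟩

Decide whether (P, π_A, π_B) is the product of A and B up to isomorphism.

Answer: NOT A VALID PRODUCT — |P|=19 ≠ |A|·|B|=18

Work:
|A|·|B| = 6·3 = 18;  |P| = 19
  → cardinalities differ; no bijection possible.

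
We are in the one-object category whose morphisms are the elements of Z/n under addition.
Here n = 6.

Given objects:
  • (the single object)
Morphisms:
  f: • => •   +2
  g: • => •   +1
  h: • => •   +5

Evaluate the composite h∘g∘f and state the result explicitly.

Answer: +2

Derivation:
  0 +2≡2 +1≡3 +5≡2  (mod 6)
result: +2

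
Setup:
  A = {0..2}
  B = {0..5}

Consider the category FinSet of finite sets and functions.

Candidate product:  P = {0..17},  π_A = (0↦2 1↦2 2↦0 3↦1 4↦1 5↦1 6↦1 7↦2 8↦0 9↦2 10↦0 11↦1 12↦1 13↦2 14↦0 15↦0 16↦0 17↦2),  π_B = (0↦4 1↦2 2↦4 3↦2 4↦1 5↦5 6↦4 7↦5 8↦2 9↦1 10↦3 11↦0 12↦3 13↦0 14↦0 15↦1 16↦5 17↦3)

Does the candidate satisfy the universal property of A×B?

|A|·|B| = 3·6 = 18;  |P| = 18
Check the pairing map k ↦ (π_A(k), π_B(k)):
  0 ↦ (2,4)
  1 ↦ (2,2)
  2 ↦ (0,4)
  3 ↦ (1,2)
  4 ↦ (1,1)
  5 ↦ (1,5)
  6 ↦ (1,4)
  7 ↦ (2,5)
  8 ↦ (0,2)
  9 ↦ (2,1)
  10 ↦ (0,3)
  11 ↦ (1,0)
  12 ↦ (1,3)
  13 ↦ (2,0)
  14 ↦ (0,0)
  15 ↦ (0,1)
  16 ↦ (0,5)
  17 ↦ (2,3)
distinct pairs in image: 18 / 18 needed
  → bijection onto A×B; projections well-typed.

Answer: VALID PRODUCT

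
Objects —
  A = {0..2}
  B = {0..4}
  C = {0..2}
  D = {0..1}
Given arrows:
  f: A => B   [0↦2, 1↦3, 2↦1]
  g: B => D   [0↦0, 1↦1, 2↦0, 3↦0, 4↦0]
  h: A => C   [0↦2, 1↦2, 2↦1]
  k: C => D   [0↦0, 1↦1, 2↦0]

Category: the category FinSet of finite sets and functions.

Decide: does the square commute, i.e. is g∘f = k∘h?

1) trace f;g:
  0 f=>2 g=>0
  1 f=>3 g=>0
  2 f=>1 g=>1
  ⟦path⟧₁ = [0↦0, 1↦0, 2↦1]
2) trace h;k:
  0 h=>2 k=>0
  1 h=>2 k=>0
  2 h=>1 k=>1
  ⟦path⟧₂ = [0↦0, 1↦0, 2↦1]
Equal? YES — commutes

Answer: COMMUTES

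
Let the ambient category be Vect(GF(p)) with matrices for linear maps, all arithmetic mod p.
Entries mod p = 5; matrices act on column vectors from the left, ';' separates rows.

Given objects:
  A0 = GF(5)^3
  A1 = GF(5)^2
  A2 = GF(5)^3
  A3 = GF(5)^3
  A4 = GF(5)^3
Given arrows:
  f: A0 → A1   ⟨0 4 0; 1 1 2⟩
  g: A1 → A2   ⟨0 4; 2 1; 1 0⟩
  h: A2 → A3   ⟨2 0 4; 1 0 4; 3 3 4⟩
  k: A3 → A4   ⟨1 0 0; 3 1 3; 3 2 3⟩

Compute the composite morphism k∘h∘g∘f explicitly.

  e0=⟨1,0,0⟩ f→⟨0,1⟩ g→⟨4,1,0⟩ h→⟨3,4,0⟩ k→⟨3,3,2⟩
  e1=⟨0,1,0⟩ f→⟨4,1⟩ g→⟨4,4,4⟩ h→⟨4,0,0⟩ k→⟨4,2,2⟩
  e2=⟨0,0,1⟩ f→⟨0,2⟩ g→⟨3,2,0⟩ h→⟨1,3,0⟩ k→⟨1,1,4⟩
composite: ⟨3 4 1; 3 2 1; 2 2 4⟩

Answer: ⟨3 4 1; 3 2 1; 2 2 4⟩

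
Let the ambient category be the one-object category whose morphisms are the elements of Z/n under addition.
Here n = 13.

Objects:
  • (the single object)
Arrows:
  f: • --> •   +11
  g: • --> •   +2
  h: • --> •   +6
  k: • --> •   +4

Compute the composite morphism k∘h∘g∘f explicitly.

  0 +11≡11 +2≡0 +6≡6 +4≡10  (mod 13)
composite: +10

Answer: +10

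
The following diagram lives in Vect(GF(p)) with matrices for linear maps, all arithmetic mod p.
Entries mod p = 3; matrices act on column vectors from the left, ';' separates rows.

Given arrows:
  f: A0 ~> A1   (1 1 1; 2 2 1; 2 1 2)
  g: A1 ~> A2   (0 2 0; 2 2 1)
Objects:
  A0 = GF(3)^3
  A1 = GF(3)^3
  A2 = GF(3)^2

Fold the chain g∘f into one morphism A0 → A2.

Answer: (1 1 2; 2 1 0)

Derivation:
  e0=[1,0,0] f~>[1,2,2] g~>[1,2]
  e1=[0,1,0] f~>[1,2,1] g~>[1,1]
  e2=[0,0,1] f~>[1,1,2] g~>[2,0]
⟦path⟧: (1 1 2; 2 1 0)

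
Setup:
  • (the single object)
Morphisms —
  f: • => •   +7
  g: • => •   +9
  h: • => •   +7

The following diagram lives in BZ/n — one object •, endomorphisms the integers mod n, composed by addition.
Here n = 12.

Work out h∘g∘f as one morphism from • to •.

Answer: +11

Work:
  0 +7≡7 +9≡4 +7≡11  (mod 12)
result: +11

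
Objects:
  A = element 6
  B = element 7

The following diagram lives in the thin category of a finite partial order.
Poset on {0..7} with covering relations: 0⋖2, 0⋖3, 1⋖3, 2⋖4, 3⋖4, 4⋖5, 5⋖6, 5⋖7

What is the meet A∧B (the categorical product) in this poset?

Answer: A∧B = 5

Derivation:
Common predecessors of 6,7: {0,1,2,3,4,5}
  0 ⊑ 5
  1 ⊑ 5
  2 ⊑ 5
  3 ⊑ 5
  4 ⊑ 5
  5 ⊑ 5
glb = 5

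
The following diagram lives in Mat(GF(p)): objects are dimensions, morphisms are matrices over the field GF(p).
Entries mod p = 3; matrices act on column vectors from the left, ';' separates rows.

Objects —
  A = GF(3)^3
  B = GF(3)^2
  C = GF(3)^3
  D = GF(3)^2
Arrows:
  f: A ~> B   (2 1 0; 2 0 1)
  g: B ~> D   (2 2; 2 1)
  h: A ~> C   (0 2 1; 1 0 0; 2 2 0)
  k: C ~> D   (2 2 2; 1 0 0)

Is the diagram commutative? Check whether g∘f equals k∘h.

Answer: DOES NOT COMMUTE

Derivation:
Along f;g (path 1):
  e0=[1,0,0] f~>[2,2] g~>[2,0]
  e1=[0,1,0] f~>[1,0] g~>[2,2]
  e2=[0,0,1] f~>[0,1] g~>[2,1]
  result₁ = (2 2 2; 0 2 1)
Along h;k (path 2):
  e0=[1,0,0] h~>[0,1,2] k~>[0,0]
  e1=[0,1,0] h~>[2,0,2] k~>[2,2]
  e2=[0,0,1] h~>[1,0,0] k~>[2,1]
  result₂ = (0 2 2; 0 2 1)
Equal? NO — does not commute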